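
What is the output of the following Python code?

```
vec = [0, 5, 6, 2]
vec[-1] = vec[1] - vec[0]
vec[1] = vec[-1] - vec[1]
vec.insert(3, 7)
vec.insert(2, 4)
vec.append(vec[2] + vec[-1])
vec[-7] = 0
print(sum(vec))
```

vec[-1] = vec[1]-vec[0] = 5-0 = 5 → [0, 5, 6, 5]
vec[1] = vec[-1]-vec[1] = 5-5 = 0 → [0, 0, 6, 5]
insert 7 at 3 → [0, 0, 6, 7, 5]
insert 4 at 2 → [0, 0, 4, 6, 7, 5]
append vec[2]+vec[-1] = 4+5 = 9 → [0, 0, 4, 6, 7, 5, 9]
vec[-7] = 0 → [0, 0, 4, 6, 7, 5, 9]
sum = 31

31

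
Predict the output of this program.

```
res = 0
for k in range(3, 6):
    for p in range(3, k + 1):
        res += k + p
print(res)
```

48

k=3,p=3: res = 0+6 = 6
k=4,p=3: res = 6+7 = 13
k=4,p=4: res = 13+8 = 21
k=5,p=3: res = 21+8 = 29
k=5,p=4: res = 29+9 = 38
k=5,p=5: res = 38+10 = 48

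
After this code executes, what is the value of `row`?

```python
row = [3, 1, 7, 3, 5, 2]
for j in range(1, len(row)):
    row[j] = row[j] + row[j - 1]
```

j=1: row[1] = 1+3 = 4 → [3, 4, 7, 3, 5, 2]
j=2: row[2] = 7+4 = 11 → [3, 4, 11, 3, 5, 2]
j=3: row[3] = 3+11 = 14 → [3, 4, 11, 14, 5, 2]
j=4: row[4] = 5+14 = 19 → [3, 4, 11, 14, 19, 2]
j=5: row[5] = 2+19 = 21 → [3, 4, 11, 14, 19, 21]

[3, 4, 11, 14, 19, 21]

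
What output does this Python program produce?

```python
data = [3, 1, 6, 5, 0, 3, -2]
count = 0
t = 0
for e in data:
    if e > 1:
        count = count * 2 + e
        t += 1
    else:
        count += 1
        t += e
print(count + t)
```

75

e=3: >1, count = 0*2+3 = 3; t=1
e=1: not >1, count = 3+1 = 4; t=2
e=6: >1, count = 4*2+6 = 14; t=3
e=5: >1, count = 14*2+5 = 33; t=4
e=0: not >1, count = 33+1 = 34; t=4
e=3: >1, count = 34*2+3 = 71; t=5
e=-2: not >1, count = 71+1 = 72; t=3
count+t = 72+3 = 75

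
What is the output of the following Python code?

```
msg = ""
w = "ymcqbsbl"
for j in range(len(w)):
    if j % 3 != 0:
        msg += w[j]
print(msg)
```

j=0: skip
j=1: add 'm' → 'm'
j=2: add 'c' → 'mc'
j=3: skip
j=4: add 'b' → 'mcb'
j=5: add 's' → 'mcbs'
j=6: skip
j=7: add 'l' → 'mcbsl'

mcbsl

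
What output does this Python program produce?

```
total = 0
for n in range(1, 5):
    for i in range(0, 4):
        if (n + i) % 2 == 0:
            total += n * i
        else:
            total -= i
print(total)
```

n=1,i=0: odd sum, total = 0-0 = 0
n=1,i=1: even sum, total = 0+1 = 1
n=1,i=2: odd sum, total = 1-2 = -1
n=1,i=3: even sum, total = (-1)+3 = 2
n=2,i=0: even sum, total = 2+0 = 2
n=2,i=1: odd sum, total = 2-1 = 1
n=2,i=2: even sum, total = 1+4 = 5
n=2,i=3: odd sum, total = 5-3 = 2
n=3,i=0: odd sum, total = 2-0 = 2
n=3,i=1: even sum, total = 2+3 = 5
n=3,i=2: odd sum, total = 5-2 = 3
n=3,i=3: even sum, total = 3+9 = 12
n=4,i=0: even sum, total = 12+0 = 12
n=4,i=1: odd sum, total = 12-1 = 11
n=4,i=2: even sum, total = 11+8 = 19
n=4,i=3: odd sum, total = 19-3 = 16

16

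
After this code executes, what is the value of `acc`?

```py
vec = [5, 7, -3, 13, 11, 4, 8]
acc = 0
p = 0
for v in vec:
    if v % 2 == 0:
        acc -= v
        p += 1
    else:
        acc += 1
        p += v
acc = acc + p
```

v=5: not even, acc = 0+1 = 1; p=5
v=7: not even, acc = 1+1 = 2; p=12
v=-3: not even, acc = 2+1 = 3; p=9
v=13: not even, acc = 3+1 = 4; p=22
v=11: not even, acc = 4+1 = 5; p=33
v=4: even, acc = 5-4 = 1; p=34
v=8: even, acc = 1-8 = -7; p=35
acc+p = (-7)+35 = 28

28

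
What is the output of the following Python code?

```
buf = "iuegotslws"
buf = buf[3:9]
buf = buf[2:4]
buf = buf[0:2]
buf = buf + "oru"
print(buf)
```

tsoru

slice [3:9] → 'gotslw'
slice [2:4] → 'ts'
slice [0:2] → 'ts'
+ 'oru' → 'tsoru'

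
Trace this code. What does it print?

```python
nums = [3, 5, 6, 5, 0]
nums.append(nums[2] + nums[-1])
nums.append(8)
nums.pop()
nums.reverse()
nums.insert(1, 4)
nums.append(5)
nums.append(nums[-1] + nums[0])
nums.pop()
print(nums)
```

[6, 4, 0, 5, 6, 5, 3, 5]

append nums[2]+nums[-1] = 6+0 = 6 → [3, 5, 6, 5, 0, 6]
append 8 → [3, 5, 6, 5, 0, 6, 8]
pop() removes 8 → [3, 5, 6, 5, 0, 6]
reverse → [6, 0, 5, 6, 5, 3]
insert 4 at 1 → [6, 4, 0, 5, 6, 5, 3]
append 5 → [6, 4, 0, 5, 6, 5, 3, 5]
append nums[-1]+nums[0] = 5+6 = 11 → [6, 4, 0, 5, 6, 5, 3, 5, 11]
pop() removes 11 → [6, 4, 0, 5, 6, 5, 3, 5]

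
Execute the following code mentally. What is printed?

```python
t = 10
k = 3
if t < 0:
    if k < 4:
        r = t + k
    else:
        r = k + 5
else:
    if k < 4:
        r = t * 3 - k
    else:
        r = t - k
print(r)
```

t=10, k=3
t < 0 is False; k < 4 is True
→ r = t * 3 - k = 27

27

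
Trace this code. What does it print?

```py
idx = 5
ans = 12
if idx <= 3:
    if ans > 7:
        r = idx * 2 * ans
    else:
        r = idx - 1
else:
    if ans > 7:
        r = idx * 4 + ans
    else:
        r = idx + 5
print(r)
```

32

idx=5, ans=12
idx <= 3 is False; ans > 7 is True
→ r = idx * 4 + ans = 32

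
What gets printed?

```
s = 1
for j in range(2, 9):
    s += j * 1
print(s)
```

j=2: s = 1+2*1 = 3
j=3: s = 3+3*1 = 6
j=4: s = 6+4*1 = 10
j=5: s = 10+5*1 = 15
j=6: s = 15+6*1 = 21
j=7: s = 21+7*1 = 28
j=8: s = 28+8*1 = 36

36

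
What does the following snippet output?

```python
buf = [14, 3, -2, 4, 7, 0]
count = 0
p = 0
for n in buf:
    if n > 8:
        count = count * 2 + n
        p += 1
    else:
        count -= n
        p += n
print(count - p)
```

n=14: >8, count = 0*2+14 = 14; p=1
n=3: not >8, count = 14-3 = 11; p=4
n=-2: not >8, count = 11-(-2) = 13; p=2
n=4: not >8, count = 13-4 = 9; p=6
n=7: not >8, count = 9-7 = 2; p=13
n=0: not >8, count = 2-0 = 2; p=13
count-p = 2-13 = -11

-11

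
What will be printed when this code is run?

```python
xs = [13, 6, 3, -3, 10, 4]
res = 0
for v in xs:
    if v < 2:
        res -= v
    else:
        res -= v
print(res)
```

-33

v=13: not <2, res = 0-13 = -13
v=6: not <2, res = (-13)-6 = -19
v=3: not <2, res = (-19)-3 = -22
v=-3: <2, res = (-22)-(-3) = -19
v=10: not <2, res = (-19)-10 = -29
v=4: not <2, res = (-29)-4 = -33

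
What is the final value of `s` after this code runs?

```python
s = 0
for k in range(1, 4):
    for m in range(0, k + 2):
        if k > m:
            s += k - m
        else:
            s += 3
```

k=1,m=0: 1>0, s = 0+1 = 1
k=1,m=1: not 1>1, s = 1+3 = 4
k=1,m=2: not 1>2, s = 4+3 = 7
k=2,m=0: 2>0, s = 7+2 = 9
k=2,m=1: 2>1, s = 9+1 = 10
k=2,m=2: not 2>2, s = 10+3 = 13
k=2,m=3: not 2>3, s = 13+3 = 16
k=3,m=0: 3>0, s = 16+3 = 19
k=3,m=1: 3>1, s = 19+2 = 21
k=3,m=2: 3>2, s = 21+1 = 22
k=3,m=3: not 3>3, s = 22+3 = 25
k=3,m=4: not 3>4, s = 25+3 = 28

28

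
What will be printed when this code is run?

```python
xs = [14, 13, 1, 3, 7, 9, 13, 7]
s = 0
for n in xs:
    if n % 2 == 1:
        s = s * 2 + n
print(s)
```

1037

n=14: not odd
n=13: odd, s = 0*2+13 = 13
n=1: odd, s = 13*2+1 = 27
n=3: odd, s = 27*2+3 = 57
n=7: odd, s = 57*2+7 = 121
n=9: odd, s = 121*2+9 = 251
n=13: odd, s = 251*2+13 = 515
n=7: odd, s = 515*2+7 = 1037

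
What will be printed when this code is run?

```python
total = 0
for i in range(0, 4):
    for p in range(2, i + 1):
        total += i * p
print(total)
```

19

i=2,p=2: total = 0+4 = 4
i=3,p=2: total = 4+6 = 10
i=3,p=3: total = 10+9 = 19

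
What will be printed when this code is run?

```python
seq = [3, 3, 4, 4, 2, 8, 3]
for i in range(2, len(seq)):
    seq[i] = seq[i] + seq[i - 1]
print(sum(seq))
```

i=2: seq[2] = 4+3 = 7 → [3, 3, 7, 4, 2, 8, 3]
i=3: seq[3] = 4+7 = 11 → [3, 3, 7, 11, 2, 8, 3]
i=4: seq[4] = 2+11 = 13 → [3, 3, 7, 11, 13, 8, 3]
i=5: seq[5] = 8+13 = 21 → [3, 3, 7, 11, 13, 21, 3]
i=6: seq[6] = 3+21 = 24 → [3, 3, 7, 11, 13, 21, 24]
sum = 82

82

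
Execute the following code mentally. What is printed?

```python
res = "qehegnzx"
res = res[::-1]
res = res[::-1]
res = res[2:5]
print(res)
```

reverse → 'xzngeheq'
reverse → 'qehegnzx'
slice [2:5] → 'heg'

heg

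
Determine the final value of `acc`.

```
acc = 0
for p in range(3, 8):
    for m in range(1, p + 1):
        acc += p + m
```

215

p=3,m=1: acc = 0+4 = 4
p=3,m=2: acc = 4+5 = 9
p=3,m=3: acc = 9+6 = 15
p=4,m=1: acc = 15+5 = 20
p=4,m=2: acc = 20+6 = 26
p=4,m=3: acc = 26+7 = 33
p=4,m=4: acc = 33+8 = 41
p=5,m=1: acc = 41+6 = 47
p=5,m=2: acc = 47+7 = 54
p=5,m=3: acc = 54+8 = 62
p=5,m=4: acc = 62+9 = 71
p=5,m=5: acc = 71+10 = 81
p=6,m=1: acc = 81+7 = 88
p=6,m=2: acc = 88+8 = 96
p=6,m=3: acc = 96+9 = 105
p=6,m=4: acc = 105+10 = 115
p=6,m=5: acc = 115+11 = 126
p=6,m=6: acc = 126+12 = 138
p=7,m=1: acc = 138+8 = 146
p=7,m=2: acc = 146+9 = 155
p=7,m=3: acc = 155+10 = 165
p=7,m=4: acc = 165+11 = 176
p=7,m=5: acc = 176+12 = 188
p=7,m=6: acc = 188+13 = 201
p=7,m=7: acc = 201+14 = 215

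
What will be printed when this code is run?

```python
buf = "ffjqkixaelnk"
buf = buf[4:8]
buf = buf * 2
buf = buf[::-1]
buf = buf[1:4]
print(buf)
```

xik

slice [4:8] → 'kixa'
repeat ×2 → 'kixakixa'
reverse → 'axikaxik'
slice [1:4] → 'xik'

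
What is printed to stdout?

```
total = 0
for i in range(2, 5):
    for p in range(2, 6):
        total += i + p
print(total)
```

i=2,p=2: total = 0+4 = 4
i=2,p=3: total = 4+5 = 9
i=2,p=4: total = 9+6 = 15
i=2,p=5: total = 15+7 = 22
i=3,p=2: total = 22+5 = 27
i=3,p=3: total = 27+6 = 33
i=3,p=4: total = 33+7 = 40
i=3,p=5: total = 40+8 = 48
i=4,p=2: total = 48+6 = 54
i=4,p=3: total = 54+7 = 61
i=4,p=4: total = 61+8 = 69
i=4,p=5: total = 69+9 = 78

78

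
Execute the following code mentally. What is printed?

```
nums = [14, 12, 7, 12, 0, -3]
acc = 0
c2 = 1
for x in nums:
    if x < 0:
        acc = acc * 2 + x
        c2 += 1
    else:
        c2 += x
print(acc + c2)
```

44

x=14: not <0; c2=15
x=12: not <0; c2=27
x=7: not <0; c2=34
x=12: not <0; c2=46
x=0: not <0; c2=46
x=-3: <0, acc = 0*2+(-3) = -3; c2=47
acc+c2 = (-3)+47 = 44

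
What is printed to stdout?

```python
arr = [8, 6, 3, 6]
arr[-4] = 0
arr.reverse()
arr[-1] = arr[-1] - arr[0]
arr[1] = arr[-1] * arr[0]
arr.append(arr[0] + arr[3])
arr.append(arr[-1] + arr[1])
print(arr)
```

arr[-4] = 0 → [0, 6, 3, 6]
reverse → [6, 3, 6, 0]
arr[-1] = arr[-1]-arr[0] = 0-6 = -6 → [6, 3, 6, -6]
arr[1] = arr[-1]*arr[0] = (-6)*6 = -36 → [6, -36, 6, -6]
append arr[0]+arr[3] = 6+(-6) = 0 → [6, -36, 6, -6, 0]
append arr[-1]+arr[1] = 0+(-36) = -36 → [6, -36, 6, -6, 0, -36]

[6, -36, 6, -6, 0, -36]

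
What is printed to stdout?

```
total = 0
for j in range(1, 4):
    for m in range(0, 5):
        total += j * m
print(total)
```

j=1,m=0: total = 0+0 = 0
j=1,m=1: total = 0+1 = 1
j=1,m=2: total = 1+2 = 3
j=1,m=3: total = 3+3 = 6
j=1,m=4: total = 6+4 = 10
j=2,m=0: total = 10+0 = 10
j=2,m=1: total = 10+2 = 12
j=2,m=2: total = 12+4 = 16
j=2,m=3: total = 16+6 = 22
j=2,m=4: total = 22+8 = 30
j=3,m=0: total = 30+0 = 30
j=3,m=1: total = 30+3 = 33
j=3,m=2: total = 33+6 = 39
j=3,m=3: total = 39+9 = 48
j=3,m=4: total = 48+12 = 60

60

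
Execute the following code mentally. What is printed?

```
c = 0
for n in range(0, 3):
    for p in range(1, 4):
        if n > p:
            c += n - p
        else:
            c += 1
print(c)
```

n=0,p=1: not 0>1, c = 0+1 = 1
n=0,p=2: not 0>2, c = 1+1 = 2
n=0,p=3: not 0>3, c = 2+1 = 3
n=1,p=1: not 1>1, c = 3+1 = 4
n=1,p=2: not 1>2, c = 4+1 = 5
n=1,p=3: not 1>3, c = 5+1 = 6
n=2,p=1: 2>1, c = 6+1 = 7
n=2,p=2: not 2>2, c = 7+1 = 8
n=2,p=3: not 2>3, c = 8+1 = 9

9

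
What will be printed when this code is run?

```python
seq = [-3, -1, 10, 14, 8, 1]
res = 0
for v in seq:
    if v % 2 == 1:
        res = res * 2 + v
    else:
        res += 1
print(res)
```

-7

v=-3: odd, res = 0*2+(-3) = -3
v=-1: odd, res = (-3)*2+(-1) = -7
v=10: not odd, res = (-7)+1 = -6
v=14: not odd, res = (-6)+1 = -5
v=8: not odd, res = (-5)+1 = -4
v=1: odd, res = (-4)*2+1 = -7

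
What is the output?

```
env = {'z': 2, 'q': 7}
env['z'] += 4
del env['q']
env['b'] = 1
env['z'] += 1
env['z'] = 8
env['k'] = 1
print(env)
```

{'z': 8, 'b': 1, 'k': 1}

env['z'] = 2+4 = 6 → {'z': 6, 'q': 7}
del 'q' → {'z': 6}
env['b'] = 1 → {'z': 6, 'b': 1}
env['z'] = 6+1 = 7 → {'z': 7, 'b': 1}
env['z'] = 8 → {'z': 8, 'b': 1}
env['k'] = 1 → {'z': 8, 'b': 1, 'k': 1}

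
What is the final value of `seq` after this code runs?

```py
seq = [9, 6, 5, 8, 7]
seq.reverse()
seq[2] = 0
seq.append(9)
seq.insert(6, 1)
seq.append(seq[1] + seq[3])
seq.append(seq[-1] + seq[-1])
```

reverse → [7, 8, 5, 6, 9]
seq[2] = 0 → [7, 8, 0, 6, 9]
append 9 → [7, 8, 0, 6, 9, 9]
insert 1 at 6 → [7, 8, 0, 6, 9, 9, 1]
append seq[1]+seq[3] = 8+6 = 14 → [7, 8, 0, 6, 9, 9, 1, 14]
append seq[-1]+seq[-1] = 14+14 = 28 → [7, 8, 0, 6, 9, 9, 1, 14, 28]

[7, 8, 0, 6, 9, 9, 1, 14, 28]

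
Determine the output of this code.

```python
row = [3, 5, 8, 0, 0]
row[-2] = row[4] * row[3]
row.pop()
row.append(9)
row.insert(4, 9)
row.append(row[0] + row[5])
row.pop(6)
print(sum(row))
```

row[-2] = row[4]*row[3] = 0*0 = 0 → [3, 5, 8, 0, 0]
pop() removes 0 → [3, 5, 8, 0]
append 9 → [3, 5, 8, 0, 9]
insert 9 at 4 → [3, 5, 8, 0, 9, 9]
append row[0]+row[5] = 3+9 = 12 → [3, 5, 8, 0, 9, 9, 12]
pop(6) removes 12 → [3, 5, 8, 0, 9, 9]
sum = 34

34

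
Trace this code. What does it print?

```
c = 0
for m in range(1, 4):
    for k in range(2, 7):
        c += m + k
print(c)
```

90

m=1,k=2: c = 0+3 = 3
m=1,k=3: c = 3+4 = 7
m=1,k=4: c = 7+5 = 12
m=1,k=5: c = 12+6 = 18
m=1,k=6: c = 18+7 = 25
m=2,k=2: c = 25+4 = 29
m=2,k=3: c = 29+5 = 34
m=2,k=4: c = 34+6 = 40
m=2,k=5: c = 40+7 = 47
m=2,k=6: c = 47+8 = 55
m=3,k=2: c = 55+5 = 60
m=3,k=3: c = 60+6 = 66
m=3,k=4: c = 66+7 = 73
m=3,k=5: c = 73+8 = 81
m=3,k=6: c = 81+9 = 90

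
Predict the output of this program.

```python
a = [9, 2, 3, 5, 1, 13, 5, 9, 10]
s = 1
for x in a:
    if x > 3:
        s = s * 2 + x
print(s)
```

x=9: >3, s = 1*2+9 = 11
x=2: not >3
x=3: not >3
x=5: >3, s = 11*2+5 = 27
x=1: not >3
x=13: >3, s = 27*2+13 = 67
x=5: >3, s = 67*2+5 = 139
x=9: >3, s = 139*2+9 = 287
x=10: >3, s = 287*2+10 = 584

584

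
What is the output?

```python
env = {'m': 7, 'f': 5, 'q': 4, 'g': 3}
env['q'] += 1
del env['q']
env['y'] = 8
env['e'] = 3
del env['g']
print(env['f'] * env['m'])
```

35

env['q'] = 4+1 = 5 → {'m': 7, 'f': 5, 'q': 5, 'g': 3}
del 'q' → {'m': 7, 'f': 5, 'g': 3}
env['y'] = 8 → {'m': 7, 'f': 5, 'g': 3, 'y': 8}
env['e'] = 3 → {'m': 7, 'f': 5, 'g': 3, 'y': 8, 'e': 3}
del 'g' → {'m': 7, 'f': 5, 'y': 8, 'e': 3}
env['f']*env['m'] = 5*7 = 35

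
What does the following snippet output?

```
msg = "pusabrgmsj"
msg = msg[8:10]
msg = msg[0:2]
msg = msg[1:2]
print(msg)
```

slice [8:10] → 'sj'
slice [0:2] → 'sj'
slice [1:2] → 'j'

j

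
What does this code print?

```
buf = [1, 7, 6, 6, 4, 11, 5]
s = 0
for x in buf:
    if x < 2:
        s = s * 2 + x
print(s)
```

x=1: <2, s = 0*2+1 = 1
x=7: not <2
x=6: not <2
x=6: not <2
x=4: not <2
x=11: not <2
x=5: not <2

1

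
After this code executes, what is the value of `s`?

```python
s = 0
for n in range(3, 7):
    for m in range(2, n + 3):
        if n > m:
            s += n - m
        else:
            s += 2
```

44

n=3,m=2: 3>2, s = 0+1 = 1
n=3,m=3: not 3>3, s = 1+2 = 3
n=3,m=4: not 3>4, s = 3+2 = 5
n=3,m=5: not 3>5, s = 5+2 = 7
n=4,m=2: 4>2, s = 7+2 = 9
n=4,m=3: 4>3, s = 9+1 = 10
n=4,m=4: not 4>4, s = 10+2 = 12
n=4,m=5: not 4>5, s = 12+2 = 14
n=4,m=6: not 4>6, s = 14+2 = 16
n=5,m=2: 5>2, s = 16+3 = 19
n=5,m=3: 5>3, s = 19+2 = 21
n=5,m=4: 5>4, s = 21+1 = 22
n=5,m=5: not 5>5, s = 22+2 = 24
n=5,m=6: not 5>6, s = 24+2 = 26
n=5,m=7: not 5>7, s = 26+2 = 28
n=6,m=2: 6>2, s = 28+4 = 32
n=6,m=3: 6>3, s = 32+3 = 35
n=6,m=4: 6>4, s = 35+2 = 37
n=6,m=5: 6>5, s = 37+1 = 38
n=6,m=6: not 6>6, s = 38+2 = 40
n=6,m=7: not 6>7, s = 40+2 = 42
n=6,m=8: not 6>8, s = 42+2 = 44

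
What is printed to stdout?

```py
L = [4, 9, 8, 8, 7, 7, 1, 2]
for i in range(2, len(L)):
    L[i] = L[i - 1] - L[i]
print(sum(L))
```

-74

i=2: L[2] = 9-8 = 1 → [4, 9, 1, 8, 7, 7, 1, 2]
i=3: L[3] = 1-8 = -7 → [4, 9, 1, -7, 7, 7, 1, 2]
i=4: L[4] = (-7)-7 = -14 → [4, 9, 1, -7, -14, 7, 1, 2]
i=5: L[5] = (-14)-7 = -21 → [4, 9, 1, -7, -14, -21, 1, 2]
i=6: L[6] = (-21)-1 = -22 → [4, 9, 1, -7, -14, -21, -22, 2]
i=7: L[7] = (-22)-2 = -24 → [4, 9, 1, -7, -14, -21, -22, -24]
sum = -74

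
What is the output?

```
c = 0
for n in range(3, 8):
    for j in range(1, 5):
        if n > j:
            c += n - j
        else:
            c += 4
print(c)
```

63

n=3,j=1: 3>1, c = 0+2 = 2
n=3,j=2: 3>2, c = 2+1 = 3
n=3,j=3: not 3>3, c = 3+4 = 7
n=3,j=4: not 3>4, c = 7+4 = 11
n=4,j=1: 4>1, c = 11+3 = 14
n=4,j=2: 4>2, c = 14+2 = 16
n=4,j=3: 4>3, c = 16+1 = 17
n=4,j=4: not 4>4, c = 17+4 = 21
n=5,j=1: 5>1, c = 21+4 = 25
n=5,j=2: 5>2, c = 25+3 = 28
n=5,j=3: 5>3, c = 28+2 = 30
n=5,j=4: 5>4, c = 30+1 = 31
n=6,j=1: 6>1, c = 31+5 = 36
n=6,j=2: 6>2, c = 36+4 = 40
n=6,j=3: 6>3, c = 40+3 = 43
n=6,j=4: 6>4, c = 43+2 = 45
n=7,j=1: 7>1, c = 45+6 = 51
n=7,j=2: 7>2, c = 51+5 = 56
n=7,j=3: 7>3, c = 56+4 = 60
n=7,j=4: 7>4, c = 60+3 = 63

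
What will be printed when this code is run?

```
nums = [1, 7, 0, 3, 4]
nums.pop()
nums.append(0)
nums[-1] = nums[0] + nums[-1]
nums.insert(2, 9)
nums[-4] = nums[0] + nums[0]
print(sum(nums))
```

pop() removes 4 → [1, 7, 0, 3]
append 0 → [1, 7, 0, 3, 0]
nums[-1] = nums[0]+nums[-1] = 1+0 = 1 → [1, 7, 0, 3, 1]
insert 9 at 2 → [1, 7, 9, 0, 3, 1]
nums[-4] = nums[0]+nums[0] = 1+1 = 2 → [1, 7, 2, 0, 3, 1]
sum = 14

14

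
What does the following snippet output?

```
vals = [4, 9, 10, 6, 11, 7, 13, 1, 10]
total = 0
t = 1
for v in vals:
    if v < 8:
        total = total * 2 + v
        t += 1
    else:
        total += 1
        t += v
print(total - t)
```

36

v=4: <8, total = 0*2+4 = 4; t=2
v=9: not <8, total = 4+1 = 5; t=11
v=10: not <8, total = 5+1 = 6; t=21
v=6: <8, total = 6*2+6 = 18; t=22
v=11: not <8, total = 18+1 = 19; t=33
v=7: <8, total = 19*2+7 = 45; t=34
v=13: not <8, total = 45+1 = 46; t=47
v=1: <8, total = 46*2+1 = 93; t=48
v=10: not <8, total = 93+1 = 94; t=58
total-t = 94-58 = 36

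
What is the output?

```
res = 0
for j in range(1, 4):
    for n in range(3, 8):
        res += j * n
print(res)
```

j=1,n=3: res = 0+3 = 3
j=1,n=4: res = 3+4 = 7
j=1,n=5: res = 7+5 = 12
j=1,n=6: res = 12+6 = 18
j=1,n=7: res = 18+7 = 25
j=2,n=3: res = 25+6 = 31
j=2,n=4: res = 31+8 = 39
j=2,n=5: res = 39+10 = 49
j=2,n=6: res = 49+12 = 61
j=2,n=7: res = 61+14 = 75
j=3,n=3: res = 75+9 = 84
j=3,n=4: res = 84+12 = 96
j=3,n=5: res = 96+15 = 111
j=3,n=6: res = 111+18 = 129
j=3,n=7: res = 129+21 = 150

150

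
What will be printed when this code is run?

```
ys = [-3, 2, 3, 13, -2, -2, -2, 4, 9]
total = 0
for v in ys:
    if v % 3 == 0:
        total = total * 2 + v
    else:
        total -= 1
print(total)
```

-11

v=-3: %3==0, total = 0*2+(-3) = -3
v=2: not %3==0, total = (-3)-1 = -4
v=3: %3==0, total = (-4)*2+3 = -5
v=13: not %3==0, total = (-5)-1 = -6
v=-2: not %3==0, total = (-6)-1 = -7
v=-2: not %3==0, total = (-7)-1 = -8
v=-2: not %3==0, total = (-8)-1 = -9
v=4: not %3==0, total = (-9)-1 = -10
v=9: %3==0, total = (-10)*2+9 = -11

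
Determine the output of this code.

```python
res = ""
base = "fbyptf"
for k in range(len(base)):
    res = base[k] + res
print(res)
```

ftpybf

k=0: prepend 'f' → 'f'
k=1: prepend 'b' → 'bf'
k=2: prepend 'y' → 'ybf'
k=3: prepend 'p' → 'pybf'
k=4: prepend 't' → 'tpybf'
k=5: prepend 'f' → 'ftpybf'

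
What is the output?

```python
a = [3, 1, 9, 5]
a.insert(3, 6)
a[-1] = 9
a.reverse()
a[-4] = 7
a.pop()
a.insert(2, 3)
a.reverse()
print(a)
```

insert 6 at 3 → [3, 1, 9, 6, 5]
a[-1] = 9 → [3, 1, 9, 6, 9]
reverse → [9, 6, 9, 1, 3]
a[-4] = 7 → [9, 7, 9, 1, 3]
pop() removes 3 → [9, 7, 9, 1]
insert 3 at 2 → [9, 7, 3, 9, 1]
reverse → [1, 9, 3, 7, 9]

[1, 9, 3, 7, 9]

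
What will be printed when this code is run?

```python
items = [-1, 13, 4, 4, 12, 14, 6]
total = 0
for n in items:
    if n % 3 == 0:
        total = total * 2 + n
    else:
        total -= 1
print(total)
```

12

n=-1: not %3==0, total = 0-1 = -1
n=13: not %3==0, total = (-1)-1 = -2
n=4: not %3==0, total = (-2)-1 = -3
n=4: not %3==0, total = (-3)-1 = -4
n=12: %3==0, total = (-4)*2+12 = 4
n=14: not %3==0, total = 4-1 = 3
n=6: %3==0, total = 3*2+6 = 12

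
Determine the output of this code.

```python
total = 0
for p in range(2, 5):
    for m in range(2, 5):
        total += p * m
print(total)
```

81

p=2,m=2: total = 0+4 = 4
p=2,m=3: total = 4+6 = 10
p=2,m=4: total = 10+8 = 18
p=3,m=2: total = 18+6 = 24
p=3,m=3: total = 24+9 = 33
p=3,m=4: total = 33+12 = 45
p=4,m=2: total = 45+8 = 53
p=4,m=3: total = 53+12 = 65
p=4,m=4: total = 65+16 = 81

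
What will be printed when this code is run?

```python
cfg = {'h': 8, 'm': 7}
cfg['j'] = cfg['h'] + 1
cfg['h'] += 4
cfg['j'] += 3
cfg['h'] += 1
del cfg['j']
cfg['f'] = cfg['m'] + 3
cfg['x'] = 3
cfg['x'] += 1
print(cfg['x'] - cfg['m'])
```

-3

cfg['j'] = cfg['h']+1 = 9 → {'h': 8, 'm': 7, 'j': 9}
cfg['h'] = 8+4 = 12 → {'h': 12, 'm': 7, 'j': 9}
cfg['j'] = 9+3 = 12 → {'h': 12, 'm': 7, 'j': 12}
cfg['h'] = 12+1 = 13 → {'h': 13, 'm': 7, 'j': 12}
del 'j' → {'h': 13, 'm': 7}
cfg['f'] = cfg['m']+3 = 10 → {'h': 13, 'm': 7, 'f': 10}
cfg['x'] = 3 → {'h': 13, 'm': 7, 'f': 10, 'x': 3}
cfg['x'] = 3+1 = 4 → {'h': 13, 'm': 7, 'f': 10, 'x': 4}
cfg['x']-cfg['m'] = 4-7 = -3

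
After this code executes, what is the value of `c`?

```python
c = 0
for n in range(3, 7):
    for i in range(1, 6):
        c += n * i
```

n=3,i=1: c = 0+3 = 3
n=3,i=2: c = 3+6 = 9
n=3,i=3: c = 9+9 = 18
n=3,i=4: c = 18+12 = 30
n=3,i=5: c = 30+15 = 45
n=4,i=1: c = 45+4 = 49
n=4,i=2: c = 49+8 = 57
n=4,i=3: c = 57+12 = 69
n=4,i=4: c = 69+16 = 85
n=4,i=5: c = 85+20 = 105
n=5,i=1: c = 105+5 = 110
n=5,i=2: c = 110+10 = 120
n=5,i=3: c = 120+15 = 135
n=5,i=4: c = 135+20 = 155
n=5,i=5: c = 155+25 = 180
n=6,i=1: c = 180+6 = 186
n=6,i=2: c = 186+12 = 198
n=6,i=3: c = 198+18 = 216
n=6,i=4: c = 216+24 = 240
n=6,i=5: c = 240+30 = 270

270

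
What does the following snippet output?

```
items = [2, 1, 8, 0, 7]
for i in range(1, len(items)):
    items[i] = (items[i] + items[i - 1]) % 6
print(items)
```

[2, 3, 5, 5, 0]

i=1: items[1] = (1+2)%6 = 3 → [2, 3, 8, 0, 7]
i=2: items[2] = (8+3)%6 = 5 → [2, 3, 5, 0, 7]
i=3: items[3] = (0+5)%6 = 5 → [2, 3, 5, 5, 7]
i=4: items[4] = (7+5)%6 = 0 → [2, 3, 5, 5, 0]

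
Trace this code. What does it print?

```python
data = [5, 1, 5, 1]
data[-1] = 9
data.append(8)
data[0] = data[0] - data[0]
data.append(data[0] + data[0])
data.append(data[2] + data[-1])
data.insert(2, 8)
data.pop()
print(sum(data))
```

data[-1] = 9 → [5, 1, 5, 9]
append 8 → [5, 1, 5, 9, 8]
data[0] = data[0]-data[0] = 5-5 = 0 → [0, 1, 5, 9, 8]
append data[0]+data[0] = 0+0 = 0 → [0, 1, 5, 9, 8, 0]
append data[2]+data[-1] = 5+0 = 5 → [0, 1, 5, 9, 8, 0, 5]
insert 8 at 2 → [0, 1, 8, 5, 9, 8, 0, 5]
pop() removes 5 → [0, 1, 8, 5, 9, 8, 0]
sum = 31

31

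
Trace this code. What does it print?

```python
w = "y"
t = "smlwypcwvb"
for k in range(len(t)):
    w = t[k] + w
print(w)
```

k=0: prepend 's' → 'sy'
k=1: prepend 'm' → 'msy'
k=2: prepend 'l' → 'lmsy'
k=3: prepend 'w' → 'wlmsy'
k=4: prepend 'y' → 'ywlmsy'
k=5: prepend 'p' → 'pywlmsy'
k=6: prepend 'c' → 'cpywlmsy'
k=7: prepend 'w' → 'wcpywlmsy'
k=8: prepend 'v' → 'vwcpywlmsy'
k=9: prepend 'b' → 'bvwcpywlmsy'

bvwcpywlmsy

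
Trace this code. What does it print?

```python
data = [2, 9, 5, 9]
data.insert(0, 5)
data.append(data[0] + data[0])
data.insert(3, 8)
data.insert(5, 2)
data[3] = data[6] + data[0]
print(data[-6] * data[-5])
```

126

insert 5 at 0 → [5, 2, 9, 5, 9]
append data[0]+data[0] = 5+5 = 10 → [5, 2, 9, 5, 9, 10]
insert 8 at 3 → [5, 2, 9, 8, 5, 9, 10]
insert 2 at 5 → [5, 2, 9, 8, 5, 2, 9, 10]
data[3] = data[6]+data[0] = 9+5 = 14 → [5, 2, 9, 14, 5, 2, 9, 10]
data[-6]*data[-5] = 9*14 = 126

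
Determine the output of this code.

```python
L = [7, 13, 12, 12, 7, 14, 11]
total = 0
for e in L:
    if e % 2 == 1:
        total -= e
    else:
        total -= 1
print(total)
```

-41

e=7: odd, total = 0-7 = -7
e=13: odd, total = (-7)-13 = -20
e=12: not odd, total = (-20)-1 = -21
e=12: not odd, total = (-21)-1 = -22
e=7: odd, total = (-22)-7 = -29
e=14: not odd, total = (-29)-1 = -30
e=11: odd, total = (-30)-11 = -41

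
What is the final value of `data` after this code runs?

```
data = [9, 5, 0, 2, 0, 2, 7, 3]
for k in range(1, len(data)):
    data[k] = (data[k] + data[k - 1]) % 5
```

k=1: data[1] = (5+9)%5 = 4 → [9, 4, 0, 2, 0, 2, 7, 3]
k=2: data[2] = (0+4)%5 = 4 → [9, 4, 4, 2, 0, 2, 7, 3]
k=3: data[3] = (2+4)%5 = 1 → [9, 4, 4, 1, 0, 2, 7, 3]
k=4: data[4] = (0+1)%5 = 1 → [9, 4, 4, 1, 1, 2, 7, 3]
k=5: data[5] = (2+1)%5 = 3 → [9, 4, 4, 1, 1, 3, 7, 3]
k=6: data[6] = (7+3)%5 = 0 → [9, 4, 4, 1, 1, 3, 0, 3]
k=7: data[7] = (3+0)%5 = 3 → [9, 4, 4, 1, 1, 3, 0, 3]

[9, 4, 4, 1, 1, 3, 0, 3]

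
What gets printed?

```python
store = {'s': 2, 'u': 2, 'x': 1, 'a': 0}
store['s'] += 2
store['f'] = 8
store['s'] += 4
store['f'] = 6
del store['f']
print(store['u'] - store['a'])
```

2

store['s'] = 2+2 = 4 → {'s': 4, 'u': 2, 'x': 1, 'a': 0}
store['f'] = 8 → {'s': 4, 'u': 2, 'x': 1, 'a': 0, 'f': 8}
store['s'] = 4+4 = 8 → {'s': 8, 'u': 2, 'x': 1, 'a': 0, 'f': 8}
store['f'] = 6 → {'s': 8, 'u': 2, 'x': 1, 'a': 0, 'f': 6}
del 'f' → {'s': 8, 'u': 2, 'x': 1, 'a': 0}
store['u']-store['a'] = 2-0 = 2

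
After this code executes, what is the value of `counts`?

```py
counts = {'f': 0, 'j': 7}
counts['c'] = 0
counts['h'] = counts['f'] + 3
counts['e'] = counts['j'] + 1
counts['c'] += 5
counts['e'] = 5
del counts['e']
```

{'f': 0, 'j': 7, 'c': 5, 'h': 3}

counts['c'] = 0 → {'f': 0, 'j': 7, 'c': 0}
counts['h'] = counts['f']+3 = 3 → {'f': 0, 'j': 7, 'c': 0, 'h': 3}
counts['e'] = counts['j']+1 = 8 → {'f': 0, 'j': 7, 'c': 0, 'h': 3, 'e': 8}
counts['c'] = 0+5 = 5 → {'f': 0, 'j': 7, 'c': 5, 'h': 3, 'e': 8}
counts['e'] = 5 → {'f': 0, 'j': 7, 'c': 5, 'h': 3, 'e': 5}
del 'e' → {'f': 0, 'j': 7, 'c': 5, 'h': 3}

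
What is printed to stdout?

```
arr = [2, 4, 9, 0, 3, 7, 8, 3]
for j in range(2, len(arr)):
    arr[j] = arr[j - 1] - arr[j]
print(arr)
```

j=2: arr[2] = 4-9 = -5 → [2, 4, -5, 0, 3, 7, 8, 3]
j=3: arr[3] = (-5)-0 = -5 → [2, 4, -5, -5, 3, 7, 8, 3]
j=4: arr[4] = (-5)-3 = -8 → [2, 4, -5, -5, -8, 7, 8, 3]
j=5: arr[5] = (-8)-7 = -15 → [2, 4, -5, -5, -8, -15, 8, 3]
j=6: arr[6] = (-15)-8 = -23 → [2, 4, -5, -5, -8, -15, -23, 3]
j=7: arr[7] = (-23)-3 = -26 → [2, 4, -5, -5, -8, -15, -23, -26]

[2, 4, -5, -5, -8, -15, -23, -26]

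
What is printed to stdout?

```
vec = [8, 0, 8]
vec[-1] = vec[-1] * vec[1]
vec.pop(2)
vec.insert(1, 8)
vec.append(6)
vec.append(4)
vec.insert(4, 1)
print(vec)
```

vec[-1] = vec[-1]*vec[1] = 8*0 = 0 → [8, 0, 0]
pop(2) removes 0 → [8, 0]
insert 8 at 1 → [8, 8, 0]
append 6 → [8, 8, 0, 6]
append 4 → [8, 8, 0, 6, 4]
insert 1 at 4 → [8, 8, 0, 6, 1, 4]

[8, 8, 0, 6, 1, 4]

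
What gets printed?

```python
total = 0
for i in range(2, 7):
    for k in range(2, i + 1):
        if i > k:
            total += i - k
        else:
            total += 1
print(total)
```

25

i=2,k=2: not 2>2, total = 0+1 = 1
i=3,k=2: 3>2, total = 1+1 = 2
i=3,k=3: not 3>3, total = 2+1 = 3
i=4,k=2: 4>2, total = 3+2 = 5
i=4,k=3: 4>3, total = 5+1 = 6
i=4,k=4: not 4>4, total = 6+1 = 7
i=5,k=2: 5>2, total = 7+3 = 10
i=5,k=3: 5>3, total = 10+2 = 12
i=5,k=4: 5>4, total = 12+1 = 13
i=5,k=5: not 5>5, total = 13+1 = 14
i=6,k=2: 6>2, total = 14+4 = 18
i=6,k=3: 6>3, total = 18+3 = 21
i=6,k=4: 6>4, total = 21+2 = 23
i=6,k=5: 6>5, total = 23+1 = 24
i=6,k=6: not 6>6, total = 24+1 = 25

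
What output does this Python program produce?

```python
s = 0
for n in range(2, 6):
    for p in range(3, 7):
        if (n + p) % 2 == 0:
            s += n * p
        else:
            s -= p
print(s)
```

n=2,p=3: odd sum, s = 0-3 = -3
n=2,p=4: even sum, s = (-3)+8 = 5
n=2,p=5: odd sum, s = 5-5 = 0
n=2,p=6: even sum, s = 0+12 = 12
n=3,p=3: even sum, s = 12+9 = 21
n=3,p=4: odd sum, s = 21-4 = 17
n=3,p=5: even sum, s = 17+15 = 32
n=3,p=6: odd sum, s = 32-6 = 26
n=4,p=3: odd sum, s = 26-3 = 23
n=4,p=4: even sum, s = 23+16 = 39
n=4,p=5: odd sum, s = 39-5 = 34
n=4,p=6: even sum, s = 34+24 = 58
n=5,p=3: even sum, s = 58+15 = 73
n=5,p=4: odd sum, s = 73-4 = 69
n=5,p=5: even sum, s = 69+25 = 94
n=5,p=6: odd sum, s = 94-6 = 88

88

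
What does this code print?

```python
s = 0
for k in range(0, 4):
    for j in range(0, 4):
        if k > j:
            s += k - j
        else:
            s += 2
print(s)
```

k=0,j=0: not 0>0, s = 0+2 = 2
k=0,j=1: not 0>1, s = 2+2 = 4
k=0,j=2: not 0>2, s = 4+2 = 6
k=0,j=3: not 0>3, s = 6+2 = 8
k=1,j=0: 1>0, s = 8+1 = 9
k=1,j=1: not 1>1, s = 9+2 = 11
k=1,j=2: not 1>2, s = 11+2 = 13
k=1,j=3: not 1>3, s = 13+2 = 15
k=2,j=0: 2>0, s = 15+2 = 17
k=2,j=1: 2>1, s = 17+1 = 18
k=2,j=2: not 2>2, s = 18+2 = 20
k=2,j=3: not 2>3, s = 20+2 = 22
k=3,j=0: 3>0, s = 22+3 = 25
k=3,j=1: 3>1, s = 25+2 = 27
k=3,j=2: 3>2, s = 27+1 = 28
k=3,j=3: not 3>3, s = 28+2 = 30

30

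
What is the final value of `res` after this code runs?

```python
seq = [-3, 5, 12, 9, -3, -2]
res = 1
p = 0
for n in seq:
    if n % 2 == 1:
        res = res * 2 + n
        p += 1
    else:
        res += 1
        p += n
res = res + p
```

46

n=-3: odd, res = 1*2+(-3) = -1; p=1
n=5: odd, res = (-1)*2+5 = 3; p=2
n=12: not odd, res = 3+1 = 4; p=14
n=9: odd, res = 4*2+9 = 17; p=15
n=-3: odd, res = 17*2+(-3) = 31; p=16
n=-2: not odd, res = 31+1 = 32; p=14
res+p = 32+14 = 46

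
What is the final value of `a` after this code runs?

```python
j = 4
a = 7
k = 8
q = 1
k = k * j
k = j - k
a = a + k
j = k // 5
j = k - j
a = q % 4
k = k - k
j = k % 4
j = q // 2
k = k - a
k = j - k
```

1

k = 8*4 = 32
k = 4-32 = -28
a = 7+(-28) = -21
j = (-28)//5 = -6
j = (-28)-(-6) = -22
a = 1%4 = 1
k = (-28)-(-28) = 0
j = 0%4 = 0
j = 1//2 = 0
k = 0-1 = -1
k = 0-(-1) = 1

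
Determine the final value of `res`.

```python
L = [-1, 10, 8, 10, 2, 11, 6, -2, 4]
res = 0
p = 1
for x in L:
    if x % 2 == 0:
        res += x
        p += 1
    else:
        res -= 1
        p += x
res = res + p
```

54

x=-1: not even, res = 0-1 = -1; p=0
x=10: even, res = (-1)+10 = 9; p=1
x=8: even, res = 9+8 = 17; p=2
x=10: even, res = 17+10 = 27; p=3
x=2: even, res = 27+2 = 29; p=4
x=11: not even, res = 29-1 = 28; p=15
x=6: even, res = 28+6 = 34; p=16
x=-2: even, res = 34+(-2) = 32; p=17
x=4: even, res = 32+4 = 36; p=18
res+p = 36+18 = 54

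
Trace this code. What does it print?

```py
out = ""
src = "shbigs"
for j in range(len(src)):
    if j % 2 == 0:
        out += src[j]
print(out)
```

sbg

j=0: add 's' → 's'
j=1: skip
j=2: add 'b' → 'sb'
j=3: skip
j=4: add 'g' → 'sbg'
j=5: skip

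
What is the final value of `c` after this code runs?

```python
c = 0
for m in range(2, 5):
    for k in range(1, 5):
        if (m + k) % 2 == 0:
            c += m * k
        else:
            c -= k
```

m=2,k=1: odd sum, c = 0-1 = -1
m=2,k=2: even sum, c = (-1)+4 = 3
m=2,k=3: odd sum, c = 3-3 = 0
m=2,k=4: even sum, c = 0+8 = 8
m=3,k=1: even sum, c = 8+3 = 11
m=3,k=2: odd sum, c = 11-2 = 9
m=3,k=3: even sum, c = 9+9 = 18
m=3,k=4: odd sum, c = 18-4 = 14
m=4,k=1: odd sum, c = 14-1 = 13
m=4,k=2: even sum, c = 13+8 = 21
m=4,k=3: odd sum, c = 21-3 = 18
m=4,k=4: even sum, c = 18+16 = 34

34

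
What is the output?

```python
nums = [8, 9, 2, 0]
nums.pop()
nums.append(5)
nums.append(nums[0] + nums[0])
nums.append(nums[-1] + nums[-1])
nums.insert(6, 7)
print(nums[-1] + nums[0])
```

15

pop() removes 0 → [8, 9, 2]
append 5 → [8, 9, 2, 5]
append nums[0]+nums[0] = 8+8 = 16 → [8, 9, 2, 5, 16]
append nums[-1]+nums[-1] = 16+16 = 32 → [8, 9, 2, 5, 16, 32]
insert 7 at 6 → [8, 9, 2, 5, 16, 32, 7]
nums[-1]+nums[0] = 7+8 = 15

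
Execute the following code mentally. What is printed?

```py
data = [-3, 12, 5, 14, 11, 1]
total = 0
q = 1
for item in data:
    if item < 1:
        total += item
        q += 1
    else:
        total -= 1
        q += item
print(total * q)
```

-360

item=-3: <1, total = 0+(-3) = -3; q=2
item=12: not <1, total = (-3)-1 = -4; q=14
item=5: not <1, total = (-4)-1 = -5; q=19
item=14: not <1, total = (-5)-1 = -6; q=33
item=11: not <1, total = (-6)-1 = -7; q=44
item=1: not <1, total = (-7)-1 = -8; q=45
total*q = (-8)*45 = -360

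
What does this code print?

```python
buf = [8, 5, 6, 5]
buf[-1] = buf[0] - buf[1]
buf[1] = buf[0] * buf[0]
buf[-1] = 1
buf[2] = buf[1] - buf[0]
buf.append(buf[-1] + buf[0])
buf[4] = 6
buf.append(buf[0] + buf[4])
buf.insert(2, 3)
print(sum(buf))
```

152

buf[-1] = buf[0]-buf[1] = 8-5 = 3 → [8, 5, 6, 3]
buf[1] = buf[0]*buf[0] = 8*8 = 64 → [8, 64, 6, 3]
buf[-1] = 1 → [8, 64, 6, 1]
buf[2] = buf[1]-buf[0] = 64-8 = 56 → [8, 64, 56, 1]
append buf[-1]+buf[0] = 1+8 = 9 → [8, 64, 56, 1, 9]
buf[4] = 6 → [8, 64, 56, 1, 6]
append buf[0]+buf[4] = 8+6 = 14 → [8, 64, 56, 1, 6, 14]
insert 3 at 2 → [8, 64, 3, 56, 1, 6, 14]
sum = 152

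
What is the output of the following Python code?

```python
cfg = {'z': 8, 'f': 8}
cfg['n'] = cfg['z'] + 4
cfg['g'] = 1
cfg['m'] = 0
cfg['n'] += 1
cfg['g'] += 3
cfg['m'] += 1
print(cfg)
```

{'z': 8, 'f': 8, 'n': 13, 'g': 4, 'm': 1}

cfg['n'] = cfg['z']+4 = 12 → {'z': 8, 'f': 8, 'n': 12}
cfg['g'] = 1 → {'z': 8, 'f': 8, 'n': 12, 'g': 1}
cfg['m'] = 0 → {'z': 8, 'f': 8, 'n': 12, 'g': 1, 'm': 0}
cfg['n'] = 12+1 = 13 → {'z': 8, 'f': 8, 'n': 13, 'g': 1, 'm': 0}
cfg['g'] = 1+3 = 4 → {'z': 8, 'f': 8, 'n': 13, 'g': 4, 'm': 0}
cfg['m'] = 0+1 = 1 → {'z': 8, 'f': 8, 'n': 13, 'g': 4, 'm': 1}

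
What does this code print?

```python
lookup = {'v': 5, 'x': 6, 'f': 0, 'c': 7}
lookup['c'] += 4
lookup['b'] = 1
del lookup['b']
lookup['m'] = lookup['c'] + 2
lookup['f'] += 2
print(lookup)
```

lookup['c'] = 7+4 = 11 → {'v': 5, 'x': 6, 'f': 0, 'c': 11}
lookup['b'] = 1 → {'v': 5, 'x': 6, 'f': 0, 'c': 11, 'b': 1}
del 'b' → {'v': 5, 'x': 6, 'f': 0, 'c': 11}
lookup['m'] = lookup['c']+2 = 13 → {'v': 5, 'x': 6, 'f': 0, 'c': 11, 'm': 13}
lookup['f'] = 0+2 = 2 → {'v': 5, 'x': 6, 'f': 2, 'c': 11, 'm': 13}

{'v': 5, 'x': 6, 'f': 2, 'c': 11, 'm': 13}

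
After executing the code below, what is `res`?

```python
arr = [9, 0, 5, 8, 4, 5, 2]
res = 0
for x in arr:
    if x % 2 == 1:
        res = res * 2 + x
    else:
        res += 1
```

60

x=9: odd, res = 0*2+9 = 9
x=0: not odd, res = 9+1 = 10
x=5: odd, res = 10*2+5 = 25
x=8: not odd, res = 25+1 = 26
x=4: not odd, res = 26+1 = 27
x=5: odd, res = 27*2+5 = 59
x=2: not odd, res = 59+1 = 60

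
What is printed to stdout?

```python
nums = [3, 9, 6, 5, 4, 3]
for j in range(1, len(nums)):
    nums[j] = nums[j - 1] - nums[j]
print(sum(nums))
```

-77

j=1: nums[1] = 3-9 = -6 → [3, -6, 6, 5, 4, 3]
j=2: nums[2] = (-6)-6 = -12 → [3, -6, -12, 5, 4, 3]
j=3: nums[3] = (-12)-5 = -17 → [3, -6, -12, -17, 4, 3]
j=4: nums[4] = (-17)-4 = -21 → [3, -6, -12, -17, -21, 3]
j=5: nums[5] = (-21)-3 = -24 → [3, -6, -12, -17, -21, -24]
sum = -77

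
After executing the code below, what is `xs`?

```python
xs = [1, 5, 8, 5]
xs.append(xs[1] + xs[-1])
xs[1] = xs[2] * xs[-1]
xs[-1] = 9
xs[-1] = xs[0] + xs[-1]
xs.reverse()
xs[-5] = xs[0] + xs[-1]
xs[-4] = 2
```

[11, 2, 8, 80, 1]

append xs[1]+xs[-1] = 5+5 = 10 → [1, 5, 8, 5, 10]
xs[1] = xs[2]*xs[-1] = 8*10 = 80 → [1, 80, 8, 5, 10]
xs[-1] = 9 → [1, 80, 8, 5, 9]
xs[-1] = xs[0]+xs[-1] = 1+9 = 10 → [1, 80, 8, 5, 10]
reverse → [10, 5, 8, 80, 1]
xs[-5] = xs[0]+xs[-1] = 10+1 = 11 → [11, 5, 8, 80, 1]
xs[-4] = 2 → [11, 2, 8, 80, 1]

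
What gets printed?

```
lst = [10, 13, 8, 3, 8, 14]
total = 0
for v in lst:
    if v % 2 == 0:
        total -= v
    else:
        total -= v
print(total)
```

v=10: even, total = 0-10 = -10
v=13: not even, total = (-10)-13 = -23
v=8: even, total = (-23)-8 = -31
v=3: not even, total = (-31)-3 = -34
v=8: even, total = (-34)-8 = -42
v=14: even, total = (-42)-14 = -56

-56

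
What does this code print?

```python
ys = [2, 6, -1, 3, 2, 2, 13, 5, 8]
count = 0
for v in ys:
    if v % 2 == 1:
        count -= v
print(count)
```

v=2: not odd
v=6: not odd
v=-1: odd, count = 0-(-1) = 1
v=3: odd, count = 1-3 = -2
v=2: not odd
v=2: not odd
v=13: odd, count = (-2)-13 = -15
v=5: odd, count = (-15)-5 = -20
v=8: not odd

-20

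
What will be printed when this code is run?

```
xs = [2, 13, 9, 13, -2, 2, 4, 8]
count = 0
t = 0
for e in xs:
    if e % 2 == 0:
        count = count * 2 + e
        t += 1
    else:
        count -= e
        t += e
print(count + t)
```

-480

e=2: even, count = 0*2+2 = 2; t=1
e=13: not even, count = 2-13 = -11; t=14
e=9: not even, count = (-11)-9 = -20; t=23
e=13: not even, count = (-20)-13 = -33; t=36
e=-2: even, count = (-33)*2+(-2) = -68; t=37
e=2: even, count = (-68)*2+2 = -134; t=38
e=4: even, count = (-134)*2+4 = -264; t=39
e=8: even, count = (-264)*2+8 = -520; t=40
count+t = (-520)+40 = -480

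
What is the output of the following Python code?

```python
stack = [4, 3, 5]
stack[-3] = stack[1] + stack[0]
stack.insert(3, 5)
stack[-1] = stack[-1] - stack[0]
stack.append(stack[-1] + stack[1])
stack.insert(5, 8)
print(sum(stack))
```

stack[-3] = stack[1]+stack[0] = 3+4 = 7 → [7, 3, 5]
insert 5 at 3 → [7, 3, 5, 5]
stack[-1] = stack[-1]-stack[0] = 5-7 = -2 → [7, 3, 5, -2]
append stack[-1]+stack[1] = (-2)+3 = 1 → [7, 3, 5, -2, 1]
insert 8 at 5 → [7, 3, 5, -2, 1, 8]
sum = 22

22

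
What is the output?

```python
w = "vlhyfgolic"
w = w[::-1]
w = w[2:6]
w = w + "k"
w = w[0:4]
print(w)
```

reverse → 'cilogfyhlv'
slice [2:6] → 'logf'
+ 'k' → 'logfk'
slice [0:4] → 'logf'

logf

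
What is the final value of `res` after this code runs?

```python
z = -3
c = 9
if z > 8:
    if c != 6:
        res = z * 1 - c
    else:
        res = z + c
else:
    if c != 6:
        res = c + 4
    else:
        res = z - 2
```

13

z=-3, c=9
z > 8 is False; c != 6 is True
→ res = c + 4 = 13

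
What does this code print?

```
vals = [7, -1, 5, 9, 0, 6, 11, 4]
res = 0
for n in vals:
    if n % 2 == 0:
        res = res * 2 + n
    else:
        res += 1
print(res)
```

n=7: not even, res = 0+1 = 1
n=-1: not even, res = 1+1 = 2
n=5: not even, res = 2+1 = 3
n=9: not even, res = 3+1 = 4
n=0: even, res = 4*2+0 = 8
n=6: even, res = 8*2+6 = 22
n=11: not even, res = 22+1 = 23
n=4: even, res = 23*2+4 = 50

50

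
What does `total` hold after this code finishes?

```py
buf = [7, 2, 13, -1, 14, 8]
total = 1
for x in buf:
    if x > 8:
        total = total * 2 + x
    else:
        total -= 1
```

33

x=7: not >8, total = 1-1 = 0
x=2: not >8, total = 0-1 = -1
x=13: >8, total = (-1)*2+13 = 11
x=-1: not >8, total = 11-1 = 10
x=14: >8, total = 10*2+14 = 34
x=8: not >8, total = 34-1 = 33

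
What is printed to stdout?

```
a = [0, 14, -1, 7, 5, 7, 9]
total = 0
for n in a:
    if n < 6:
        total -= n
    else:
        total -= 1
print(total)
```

n=0: <6, total = 0-0 = 0
n=14: not <6, total = 0-1 = -1
n=-1: <6, total = (-1)-(-1) = 0
n=7: not <6, total = 0-1 = -1
n=5: <6, total = (-1)-5 = -6
n=7: not <6, total = (-6)-1 = -7
n=9: not <6, total = (-7)-1 = -8

-8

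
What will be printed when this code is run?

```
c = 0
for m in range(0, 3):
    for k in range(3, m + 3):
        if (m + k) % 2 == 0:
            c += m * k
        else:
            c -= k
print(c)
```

m=1,k=3: even sum, c = 0+3 = 3
m=2,k=3: odd sum, c = 3-3 = 0
m=2,k=4: even sum, c = 0+8 = 8

8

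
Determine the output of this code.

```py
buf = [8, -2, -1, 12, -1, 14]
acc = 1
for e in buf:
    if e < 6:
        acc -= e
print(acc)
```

e=8: not <6
e=-2: <6, acc = 1-(-2) = 3
e=-1: <6, acc = 3-(-1) = 4
e=12: not <6
e=-1: <6, acc = 4-(-1) = 5
e=14: not <6

5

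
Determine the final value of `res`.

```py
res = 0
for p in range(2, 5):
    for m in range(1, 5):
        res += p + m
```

66

p=2,m=1: res = 0+3 = 3
p=2,m=2: res = 3+4 = 7
p=2,m=3: res = 7+5 = 12
p=2,m=4: res = 12+6 = 18
p=3,m=1: res = 18+4 = 22
p=3,m=2: res = 22+5 = 27
p=3,m=3: res = 27+6 = 33
p=3,m=4: res = 33+7 = 40
p=4,m=1: res = 40+5 = 45
p=4,m=2: res = 45+6 = 51
p=4,m=3: res = 51+7 = 58
p=4,m=4: res = 58+8 = 66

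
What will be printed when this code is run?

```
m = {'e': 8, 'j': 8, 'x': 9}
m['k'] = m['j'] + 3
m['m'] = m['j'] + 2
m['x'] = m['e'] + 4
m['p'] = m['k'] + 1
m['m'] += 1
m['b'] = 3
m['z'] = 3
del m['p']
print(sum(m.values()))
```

m['k'] = m['j']+3 = 11 → {'e': 8, 'j': 8, 'x': 9, 'k': 11}
m['m'] = m['j']+2 = 10 → {'e': 8, 'j': 8, 'x': 9, 'k': 11, 'm': 10}
m['x'] = m['e']+4 = 12 → {'e': 8, 'j': 8, 'x': 12, 'k': 11, 'm': 10}
m['p'] = m['k']+1 = 12 → {'e': 8, 'j': 8, 'x': 12, 'k': 11, 'm': 10, 'p': 12}
m['m'] = 10+1 = 11 → {'e': 8, 'j': 8, 'x': 12, 'k': 11, 'm': 11, 'p': 12}
m['b'] = 3 → {'e': 8, 'j': 8, 'x': 12, 'k': 11, 'm': 11, 'p': 12, 'b': 3}
m['z'] = 3 → {'e': 8, 'j': 8, 'x': 12, 'k': 11, 'm': 11, 'p': 12, 'b': 3, 'z': 3}
del 'p' → {'e': 8, 'j': 8, 'x': 12, 'k': 11, 'm': 11, 'b': 3, 'z': 3}
sum of values = 56

56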